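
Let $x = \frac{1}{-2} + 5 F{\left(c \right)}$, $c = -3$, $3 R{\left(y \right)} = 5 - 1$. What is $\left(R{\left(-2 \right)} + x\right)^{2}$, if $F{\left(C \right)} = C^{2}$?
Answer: $\frac{75625}{36} \approx 2100.7$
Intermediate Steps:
$R{\left(y \right)} = \frac{4}{3}$ ($R{\left(y \right)} = \frac{5 - 1}{3} = \frac{1}{3} \cdot 4 = \frac{4}{3}$)
$x = \frac{89}{2}$ ($x = \frac{1}{-2} + 5 \left(-3\right)^{2} = - \frac{1}{2} + 5 \cdot 9 = - \frac{1}{2} + 45 = \frac{89}{2} \approx 44.5$)
$\left(R{\left(-2 \right)} + x\right)^{2} = \left(\frac{4}{3} + \frac{89}{2}\right)^{2} = \left(\frac{275}{6}\right)^{2} = \frac{75625}{36}$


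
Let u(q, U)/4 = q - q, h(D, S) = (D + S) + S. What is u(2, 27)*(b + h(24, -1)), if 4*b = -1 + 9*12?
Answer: 0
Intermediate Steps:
h(D, S) = D + 2*S
u(q, U) = 0 (u(q, U) = 4*(q - q) = 4*0 = 0)
b = 107/4 (b = (-1 + 9*12)/4 = (-1 + 108)/4 = (¼)*107 = 107/4 ≈ 26.750)
u(2, 27)*(b + h(24, -1)) = 0*(107/4 + (24 + 2*(-1))) = 0*(107/4 + (24 - 2)) = 0*(107/4 + 22) = 0*(195/4) = 0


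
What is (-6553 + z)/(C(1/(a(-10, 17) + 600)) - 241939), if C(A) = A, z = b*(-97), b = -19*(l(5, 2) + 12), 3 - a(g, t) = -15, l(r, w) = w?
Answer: -11895882/149518301 ≈ -0.079561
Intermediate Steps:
a(g, t) = 18 (a(g, t) = 3 - 1*(-15) = 3 + 15 = 18)
b = -266 (b = -19*(2 + 12) = -19*14 = -266)
z = 25802 (z = -266*(-97) = 25802)
(-6553 + z)/(C(1/(a(-10, 17) + 600)) - 241939) = (-6553 + 25802)/(1/(18 + 600) - 241939) = 19249/(1/618 - 241939) = 19249/(-149518301/618) = 19249*(-618/149518301) = -11895882/149518301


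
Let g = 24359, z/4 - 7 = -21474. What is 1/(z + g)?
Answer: -1/61509 ≈ -1.6258e-5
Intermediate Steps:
z = -85868 (z = 28 + 4*(-21474) = 28 - 85896 = -85868)
1/(z + g) = 1/(-85868 + 24359) = 1/(-61509) = -1/61509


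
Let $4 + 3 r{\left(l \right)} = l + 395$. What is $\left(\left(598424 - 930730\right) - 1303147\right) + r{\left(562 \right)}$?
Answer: $- \frac{4905406}{3} \approx -1.6351 \cdot 10^{6}$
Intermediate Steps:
$r{\left(l \right)} = \frac{391}{3} + \frac{l}{3}$ ($r{\left(l \right)} = - \frac{4}{3} + \frac{l + 395}{3} = - \frac{4}{3} + \frac{395 + l}{3} = - \frac{4}{3} + \left(\frac{395}{3} + \frac{l}{3}\right) = \frac{391}{3} + \frac{l}{3}$)
$\left(\left(598424 - 930730\right) - 1303147\right) + r{\left(562 \right)} = \left(\left(598424 - 930730\right) - 1303147\right) + \left(\frac{391}{3} + \frac{1}{3} \cdot 562\right) = \left(-332306 - 1303147\right) + \left(\frac{391}{3} + \frac{562}{3}\right) = -1635453 + \frac{953}{3} = - \frac{4905406}{3}$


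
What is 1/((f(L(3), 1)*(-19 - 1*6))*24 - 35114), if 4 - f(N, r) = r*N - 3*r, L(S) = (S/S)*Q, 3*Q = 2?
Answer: -1/38914 ≈ -2.5698e-5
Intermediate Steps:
Q = 2/3 (Q = (1/3)*2 = 2/3 ≈ 0.66667)
L(S) = 2/3 (L(S) = (S/S)*(2/3) = 1*(2/3) = 2/3)
f(N, r) = 4 + 3*r - N*r (f(N, r) = 4 - (r*N - 3*r) = 4 - (N*r - 3*r) = 4 - (-3*r + N*r) = 4 + (3*r - N*r) = 4 + 3*r - N*r)
1/((f(L(3), 1)*(-19 - 1*6))*24 - 35114) = 1/(((4 + 3*1 - 1*2/3*1)*(-19 - 1*6))*24 - 35114) = 1/(((4 + 3 - 2/3)*(-19 - 6))*24 - 35114) = 1/(((19/3)*(-25))*24 - 35114) = 1/(-475/3*24 - 35114) = 1/(-3800 - 35114) = 1/(-38914) = -1/38914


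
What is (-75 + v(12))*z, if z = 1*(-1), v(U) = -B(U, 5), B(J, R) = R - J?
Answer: 68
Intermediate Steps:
v(U) = -5 + U (v(U) = -(5 - U) = -5 + U)
z = -1
(-75 + v(12))*z = (-75 + (-5 + 12))*(-1) = (-75 + 7)*(-1) = -68*(-1) = 68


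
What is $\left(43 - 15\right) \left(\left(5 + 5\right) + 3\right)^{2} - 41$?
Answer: $4691$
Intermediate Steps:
$\left(43 - 15\right) \left(\left(5 + 5\right) + 3\right)^{2} - 41 = 28 \left(10 + 3\right)^{2} - 41 = 28 \cdot 13^{2} - 41 = 28 \cdot 169 - 41 = 4732 - 41 = 4691$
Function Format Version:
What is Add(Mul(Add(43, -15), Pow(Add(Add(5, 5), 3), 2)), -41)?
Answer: 4691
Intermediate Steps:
Add(Mul(Add(43, -15), Pow(Add(Add(5, 5), 3), 2)), -41) = Add(Mul(28, Pow(Add(10, 3), 2)), -41) = Add(Mul(28, Pow(13, 2)), -41) = Add(Mul(28, 169), -41) = Add(4732, -41) = 4691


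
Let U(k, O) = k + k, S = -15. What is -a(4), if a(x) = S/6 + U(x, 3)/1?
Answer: -11/2 ≈ -5.5000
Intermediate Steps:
U(k, O) = 2*k
a(x) = -5/2 + 2*x (a(x) = -15/6 + (2*x)/1 = -15*⅙ + (2*x)*1 = -5/2 + 2*x)
-a(4) = -(-5/2 + 2*4) = -(-5/2 + 8) = -1*11/2 = -11/2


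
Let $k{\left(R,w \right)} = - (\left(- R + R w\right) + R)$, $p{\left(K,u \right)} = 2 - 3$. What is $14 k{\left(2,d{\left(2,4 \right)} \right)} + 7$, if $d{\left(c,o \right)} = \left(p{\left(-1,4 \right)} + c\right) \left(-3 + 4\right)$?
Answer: $-21$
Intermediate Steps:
$p{\left(K,u \right)} = -1$
$d{\left(c,o \right)} = -1 + c$ ($d{\left(c,o \right)} = \left(-1 + c\right) \left(-3 + 4\right) = \left(-1 + c\right) 1 = -1 + c$)
$k{\left(R,w \right)} = - R w$
$14 k{\left(2,d{\left(2,4 \right)} \right)} + 7 = 14 \left(\left(-1\right) 2 \left(-1 + 2\right)\right) + 7 = 14 \left(\left(-1\right) 2 \cdot 1\right) + 7 = 14 \left(-2\right) + 7 = -28 + 7 = -21$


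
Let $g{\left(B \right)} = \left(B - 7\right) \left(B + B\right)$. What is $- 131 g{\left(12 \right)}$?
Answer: $-15720$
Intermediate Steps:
$g{\left(B \right)} = 2 B \left(-7 + B\right)$ ($g{\left(B \right)} = \left(B - 7\right) 2 B = \left(-7 + B\right) 2 B = 2 B \left(-7 + B\right)$)
$- 131 g{\left(12 \right)} = - 131 \cdot 2 \cdot 12 \left(-7 + 12\right) = - 131 \cdot 2 \cdot 12 \cdot 5 = \left(-131\right) 120 = -15720$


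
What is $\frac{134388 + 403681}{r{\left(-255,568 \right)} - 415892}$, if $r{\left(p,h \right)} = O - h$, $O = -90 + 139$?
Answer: $- \frac{538069}{416411} \approx -1.2922$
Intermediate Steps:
$O = 49$
$r{\left(p,h \right)} = 49 - h$
$\frac{134388 + 403681}{r{\left(-255,568 \right)} - 415892} = \frac{134388 + 403681}{\left(49 - 568\right) - 415892} = \frac{538069}{\left(49 - 568\right) - 415892} = \frac{538069}{-519 - 415892} = \frac{538069}{-416411} = 538069 \left(- \frac{1}{416411}\right) = - \frac{538069}{416411}$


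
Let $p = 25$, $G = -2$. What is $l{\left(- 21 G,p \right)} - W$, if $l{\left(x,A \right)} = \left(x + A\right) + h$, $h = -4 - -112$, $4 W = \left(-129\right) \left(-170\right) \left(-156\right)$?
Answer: $855445$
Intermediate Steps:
$W = -855270$ ($W = \frac{\left(-129\right) \left(-170\right) \left(-156\right)}{4} = \frac{21930 \left(-156\right)}{4} = \frac{1}{4} \left(-3421080\right) = -855270$)
$h = 108$ ($h = -4 + 112 = 108$)
$l{\left(x,A \right)} = 108 + A + x$ ($l{\left(x,A \right)} = \left(x + A\right) + 108 = \left(A + x\right) + 108 = 108 + A + x$)
$l{\left(- 21 G,p \right)} - W = \left(108 + 25 - -42\right) - -855270 = \left(108 + 25 + 42\right) + 855270 = 175 + 855270 = 855445$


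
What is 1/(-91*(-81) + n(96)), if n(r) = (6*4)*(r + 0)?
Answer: 1/9675 ≈ 0.00010336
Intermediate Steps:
n(r) = 24*r
1/(-91*(-81) + n(96)) = 1/(-91*(-81) + 24*96) = 1/(7371 + 2304) = 1/9675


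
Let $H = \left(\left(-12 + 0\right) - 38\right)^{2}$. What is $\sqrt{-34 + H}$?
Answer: $3 \sqrt{274} \approx 49.659$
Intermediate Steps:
$H = 2500$ ($H = \left(-12 - 38\right)^{2} = \left(-50\right)^{2} = 2500$)
$\sqrt{-34 + H} = \sqrt{-34 + 2500} = \sqrt{2466} = 3 \sqrt{274}$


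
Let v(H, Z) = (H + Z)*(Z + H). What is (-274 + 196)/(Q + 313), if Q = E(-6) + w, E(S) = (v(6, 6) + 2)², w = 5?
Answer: -39/10817 ≈ -0.0036054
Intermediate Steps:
v(H, Z) = (H + Z)² (v(H, Z) = (H + Z)*(H + Z) = (H + Z)²)
E(S) = 21316 (E(S) = ((6 + 6)² + 2)² = (12² + 2)² = (144 + 2)² = 146² = 21316)
Q = 21321 (Q = 21316 + 5 = 21321)
(-274 + 196)/(Q + 313) = (-274 + 196)/(21321 + 313) = -78/21634 = -78*1/21634 = -39/10817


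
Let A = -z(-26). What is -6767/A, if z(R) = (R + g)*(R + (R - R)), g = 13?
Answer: 6767/338 ≈ 20.021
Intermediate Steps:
z(R) = R*(13 + R) (z(R) = (R + 13)*(R + (R - R)) = (13 + R)*(R + 0) = (13 + R)*R = R*(13 + R))
A = -338 (A = -(-26)*(13 - 26) = -(-26)*(-13) = -1*338 = -338)
-6767/A = -6767/(-338) = -6767*(-1/338) = 6767/338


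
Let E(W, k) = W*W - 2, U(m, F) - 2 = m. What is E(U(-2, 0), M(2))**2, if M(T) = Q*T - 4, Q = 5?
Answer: 4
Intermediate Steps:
U(m, F) = 2 + m
M(T) = -4 + 5*T (M(T) = 5*T - 4 = -4 + 5*T)
E(W, k) = -2 + W**2 (E(W, k) = W**2 - 2 = -2 + W**2)
E(U(-2, 0), M(2))**2 = (-2 + (2 - 2)**2)**2 = (-2 + 0**2)**2 = (-2 + 0)**2 = (-2)**2 = 4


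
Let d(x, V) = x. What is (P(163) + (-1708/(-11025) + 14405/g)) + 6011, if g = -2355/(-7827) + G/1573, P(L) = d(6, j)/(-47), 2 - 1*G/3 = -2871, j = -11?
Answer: 1148581823915461/135077266800 ≈ 8503.1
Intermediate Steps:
G = 8619 (G = 6 - 3*(-2871) = 6 + 8613 = 8619)
P(L) = -6/47 (P(L) = 6/(-47) = 6*(-1/47) = -6/47)
g = 1824752/315689 (g = -2355/(-7827) + 8619/1573 = -2355*(-1/7827) + 8619*(1/1573) = 785/2609 + 663/121 = 1824752/315689 ≈ 5.7802)
(P(163) + (-1708/(-11025) + 14405/g)) + 6011 = (-6/47 + (-1708/(-11025) + 14405/(1824752/315689))) + 6011 = (-6/47 + (-1708*(-1/11025) + 14405*(315689/1824752))) + 6011 = (-6/47 + (244/1575 + 4547500045/1824752)) + 6011 = (-6/47 + 7162757810363/2873984400) + 6011 = 336632373180661/135077266800 + 6011 = 1148581823915461/135077266800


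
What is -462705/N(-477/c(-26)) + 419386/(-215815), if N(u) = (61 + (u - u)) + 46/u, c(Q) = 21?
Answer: -15881462634947/2023697255 ≈ -7847.8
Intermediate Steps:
N(u) = 61 + 46/u (N(u) = (61 + 0) + 46/u = 61 + 46/u)
-462705/N(-477/c(-26)) + 419386/(-215815) = -462705/(61 + 46/((-477/21))) + 419386/(-215815) = -462705/(61 + 46/((-477*1/21))) + 419386*(-1/215815) = -462705/(61 + 46/(-159/7)) - 419386/215815 = -462705/(61 + 46*(-7/159)) - 419386/215815 = -462705/(61 - 322/159) - 419386/215815 = -462705/9377/159 - 419386/215815 = -462705*159/9377 - 419386/215815 = -73570095/9377 - 419386/215815 = -15881462634947/2023697255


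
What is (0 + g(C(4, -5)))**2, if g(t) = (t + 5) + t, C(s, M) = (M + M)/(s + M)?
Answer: 625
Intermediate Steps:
C(s, M) = 2*M/(M + s) (C(s, M) = (2*M)/(M + s) = 2*M/(M + s))
g(t) = 5 + 2*t (g(t) = (5 + t) + t = 5 + 2*t)
(0 + g(C(4, -5)))**2 = (0 + (5 + 2*(2*(-5)/(-5 + 4))))**2 = (0 + (5 + 2*(2*(-5)/(-1))))**2 = (0 + (5 + 2*(2*(-5)*(-1))))**2 = (0 + (5 + 2*10))**2 = (0 + (5 + 20))**2 = (0 + 25)**2 = 25**2 = 625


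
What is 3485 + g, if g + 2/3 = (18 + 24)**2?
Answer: 15745/3 ≈ 5248.3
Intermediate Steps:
g = 5290/3 (g = -2/3 + (18 + 24)**2 = -2/3 + 42**2 = -2/3 + 1764 = 5290/3 ≈ 1763.3)
3485 + g = 3485 + 5290/3 = 15745/3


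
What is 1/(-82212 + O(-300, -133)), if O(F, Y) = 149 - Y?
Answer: -1/81930 ≈ -1.2206e-5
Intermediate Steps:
1/(-82212 + O(-300, -133)) = 1/(-82212 + (149 - 1*(-133))) = 1/(-82212 + (149 + 133)) = 1/(-82212 + 282) = 1/(-81930) = -1/81930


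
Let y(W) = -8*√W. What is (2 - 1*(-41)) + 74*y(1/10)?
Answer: 43 - 296*√10/5 ≈ -144.21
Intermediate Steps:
(2 - 1*(-41)) + 74*y(1/10) = (2 - 1*(-41)) + 74*(-8*√10/10) = (2 + 41) + 74*(-8*√10/10) = 43 + 74*(-4*√10/5) = 43 - 296*√10/5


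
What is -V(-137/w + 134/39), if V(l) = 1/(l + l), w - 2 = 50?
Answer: -78/125 ≈ -0.62400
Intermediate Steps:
w = 52 (w = 2 + 50 = 52)
V(l) = 1/(2*l)
-V(-137/w + 134/39) = -1/(2*(-137/52 + 134/39)) = -1/(2*125/156) = -156/(2*125) = -1*78/125 = -78/125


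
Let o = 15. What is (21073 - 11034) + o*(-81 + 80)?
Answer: 10024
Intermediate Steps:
(21073 - 11034) + o*(-81 + 80) = (21073 - 11034) + 15*(-81 + 80) = 10039 + 15*(-1) = 10039 - 15 = 10024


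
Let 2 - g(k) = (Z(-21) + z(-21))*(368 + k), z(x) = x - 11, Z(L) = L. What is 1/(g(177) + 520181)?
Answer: 1/549068 ≈ 1.8213e-6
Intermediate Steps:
z(x) = -11 + x
g(k) = 19506 + 53*k (g(k) = 2 - (-21 + (-11 - 21))*(368 + k) = 2 - (-21 - 32)*(368 + k) = 2 - (-53)*(368 + k) = 2 - (-19504 - 53*k) = 2 + (19504 + 53*k) = 19506 + 53*k)
1/(g(177) + 520181) = 1/((19506 + 53*177) + 520181) = 1/((19506 + 9381) + 520181) = 1/(28887 + 520181) = 1/549068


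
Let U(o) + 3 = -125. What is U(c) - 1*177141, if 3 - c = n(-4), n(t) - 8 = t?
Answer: -177269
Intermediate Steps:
n(t) = 8 + t
c = -1 (c = 3 - (8 - 4) = 3 - 1*4 = 3 - 4 = -1)
U(o) = -128 (U(o) = -3 - 125 = -128)
U(c) - 1*177141 = -128 - 1*177141 = -128 - 177141 = -177269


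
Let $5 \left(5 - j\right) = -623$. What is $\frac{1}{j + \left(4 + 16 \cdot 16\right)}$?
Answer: $\frac{5}{1948} \approx 0.0025667$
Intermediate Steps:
$j = \frac{648}{5}$ ($j = 5 - - \frac{623}{5} = 5 + \frac{623}{5} = \frac{648}{5} \approx 129.6$)
$\frac{1}{j + \left(4 + 16 \cdot 16\right)} = \frac{1}{\frac{648}{5} + \left(4 + 16 \cdot 16\right)} = \frac{1}{\frac{648}{5} + \left(4 + 256\right)} = \frac{1}{\frac{648}{5} + 260} = \frac{1}{\frac{1948}{5}} = \frac{5}{1948}$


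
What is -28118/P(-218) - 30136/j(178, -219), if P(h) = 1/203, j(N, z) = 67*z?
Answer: -83752778906/14673 ≈ -5.7080e+6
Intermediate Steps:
P(h) = 1/203
-28118/P(-218) - 30136/j(178, -219) = -28118/1/203 - 30136/(67*(-219)) = -28118*203 - 30136/(-14673) = -5707954 - 30136*(-1/14673) = -5707954 + 30136/14673 = -83752778906/14673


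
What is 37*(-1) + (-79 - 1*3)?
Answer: -119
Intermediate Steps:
37*(-1) + (-79 - 1*3) = -37 + (-79 - 3) = -37 - 82 = -119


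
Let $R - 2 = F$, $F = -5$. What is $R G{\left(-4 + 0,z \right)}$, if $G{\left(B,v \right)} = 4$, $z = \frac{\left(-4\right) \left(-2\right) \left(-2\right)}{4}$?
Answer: $-12$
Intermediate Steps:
$z = -4$ ($z = 8 \left(-2\right) \frac{1}{4} = \left(-16\right) \frac{1}{4} = -4$)
$R = -3$ ($R = 2 - 5 = -3$)
$R G{\left(-4 + 0,z \right)} = \left(-3\right) 4 = -12$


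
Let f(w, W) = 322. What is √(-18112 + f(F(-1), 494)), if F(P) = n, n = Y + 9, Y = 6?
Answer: I*√17790 ≈ 133.38*I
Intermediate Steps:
n = 15 (n = 6 + 9 = 15)
F(P) = 15
√(-18112 + f(F(-1), 494)) = √(-18112 + 322) = √(-17790) = I*√17790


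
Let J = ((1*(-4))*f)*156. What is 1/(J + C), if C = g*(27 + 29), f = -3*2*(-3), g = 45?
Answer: -1/8712 ≈ -0.00011478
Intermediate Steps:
f = 18 (f = -6*(-3) = 18)
C = 2520 (C = 45*(27 + 29) = 45*56 = 2520)
J = -11232 (J = ((1*(-4))*18)*156 = -4*18*156 = -72*156 = -11232)
1/(J + C) = 1/(-11232 + 2520) = 1/(-8712) = -1/8712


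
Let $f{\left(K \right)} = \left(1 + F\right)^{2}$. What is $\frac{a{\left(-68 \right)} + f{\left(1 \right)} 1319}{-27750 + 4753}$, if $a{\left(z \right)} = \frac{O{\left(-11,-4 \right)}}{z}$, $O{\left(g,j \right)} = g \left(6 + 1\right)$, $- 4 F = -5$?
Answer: $- \frac{1816571}{6255184} \approx -0.29041$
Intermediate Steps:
$F = \frac{5}{4}$ ($F = \left(- \frac{1}{4}\right) \left(-5\right) = \frac{5}{4} \approx 1.25$)
$f{\left(K \right)} = \frac{81}{16}$ ($f{\left(K \right)} = \left(1 + \frac{5}{4}\right)^{2} = \left(\frac{9}{4}\right)^{2} = \frac{81}{16}$)
$O{\left(g,j \right)} = 7 g$ ($O{\left(g,j \right)} = g 7 = 7 g$)
$a{\left(z \right)} = - \frac{77}{z}$ ($a{\left(z \right)} = \frac{7 \left(-11\right)}{z} = - \frac{77}{z}$)
$\frac{a{\left(-68 \right)} + f{\left(1 \right)} 1319}{-27750 + 4753} = \frac{- \frac{77}{-68} + \frac{81}{16} \cdot 1319}{-27750 + 4753} = \frac{\left(-77\right) \left(- \frac{1}{68}\right) + \frac{106839}{16}}{-22997} = \left(\frac{77}{68} + \frac{106839}{16}\right) \left(- \frac{1}{22997}\right) = \frac{1816571}{272} \left(- \frac{1}{22997}\right) = - \frac{1816571}{6255184}$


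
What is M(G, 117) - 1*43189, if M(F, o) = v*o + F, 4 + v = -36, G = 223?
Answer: -47646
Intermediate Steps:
v = -40 (v = -4 - 36 = -40)
M(F, o) = F - 40*o (M(F, o) = -40*o + F = F - 40*o)
M(G, 117) - 1*43189 = (223 - 40*117) - 1*43189 = (223 - 4680) - 43189 = -4457 - 43189 = -47646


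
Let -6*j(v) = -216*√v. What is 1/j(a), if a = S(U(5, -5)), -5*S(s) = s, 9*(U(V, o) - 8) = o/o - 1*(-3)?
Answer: -I*√95/456 ≈ -0.021375*I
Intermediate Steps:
U(V, o) = 76/9 (U(V, o) = 8 + (o/o - 1*(-3))/9 = 8 + (1 + 3)/9 = 8 + (⅑)*4 = 8 + 4/9 = 76/9)
S(s) = -s/5
a = -76/45 (a = -⅕*76/9 = -76/45 ≈ -1.6889)
j(v) = 36*√v (j(v) = -(-36)*√v = 36*√v)
1/j(a) = 1/(36*√(-76/45)) = 1/(36*(2*I*√95/15)) = 1/(24*I*√95/5) = -I*√95/456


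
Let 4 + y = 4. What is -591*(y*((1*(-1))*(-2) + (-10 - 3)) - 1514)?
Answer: 894774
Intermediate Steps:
y = 0 (y = -4 + 4 = 0)
-591*(y*((1*(-1))*(-2) + (-10 - 3)) - 1514) = -591*(0*((1*(-1))*(-2) + (-10 - 3)) - 1514) = -591*(0*(-1*(-2) - 13) - 1514) = -591*(0*(2 - 13) - 1514) = -591*(0*(-11) - 1514) = -591*(0 - 1514) = -591*(-1514) = 894774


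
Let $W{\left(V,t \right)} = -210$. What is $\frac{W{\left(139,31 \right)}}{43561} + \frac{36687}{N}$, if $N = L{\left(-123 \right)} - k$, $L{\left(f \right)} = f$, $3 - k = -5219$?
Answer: $- \frac{228463551}{33261935} \approx -6.8686$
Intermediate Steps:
$k = 5222$ ($k = 3 - -5219 = 3 + 5219 = 5222$)
$N = -5345$ ($N = -123 - 5222 = -5345$)
$\frac{W{\left(139,31 \right)}}{43561} + \frac{36687}{N} = - \frac{210}{43561} + \frac{36687}{-5345} = \left(-210\right) \frac{1}{43561} + 36687 \left(- \frac{1}{5345}\right) = - \frac{30}{6223} - \frac{36687}{5345} = - \frac{228463551}{33261935}$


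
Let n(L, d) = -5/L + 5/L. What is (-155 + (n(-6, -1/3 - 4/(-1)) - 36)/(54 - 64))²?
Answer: 573049/25 ≈ 22922.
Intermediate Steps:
n(L, d) = 0
(-155 + (n(-6, -1/3 - 4/(-1)) - 36)/(54 - 64))² = (-155 + (0 - 36)/(54 - 64))² = (-155 - 36/(-10))² = (-155 - 36*(-⅒))² = (-155 + 18/5)² = (-757/5)² = 573049/25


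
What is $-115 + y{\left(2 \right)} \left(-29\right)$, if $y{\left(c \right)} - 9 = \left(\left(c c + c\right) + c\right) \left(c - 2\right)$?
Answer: $-376$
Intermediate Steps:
$y{\left(c \right)} = 9 + \left(-2 + c\right) \left(c^{2} + 2 c\right)$ ($y{\left(c \right)} = 9 + \left(\left(c c + c\right) + c\right) \left(c - 2\right) = 9 + \left(\left(c^{2} + c\right) + c\right) \left(-2 + c\right) = 9 + \left(\left(c + c^{2}\right) + c\right) \left(-2 + c\right) = 9 + \left(c^{2} + 2 c\right) \left(-2 + c\right) = 9 + \left(-2 + c\right) \left(c^{2} + 2 c\right)$)
$-115 + y{\left(2 \right)} \left(-29\right) = -115 + \left(9 + 2^{3} - 8\right) \left(-29\right) = -115 + \left(9 + 8 - 8\right) \left(-29\right) = -115 + 9 \left(-29\right) = -115 - 261 = -376$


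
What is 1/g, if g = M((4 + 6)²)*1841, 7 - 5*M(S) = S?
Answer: -5/171213 ≈ -2.9203e-5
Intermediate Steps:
M(S) = 7/5 - S/5
g = -171213/5 (g = (7/5 - (4 + 6)²/5)*1841 = (7/5 - ⅕*10²)*1841 = (7/5 - ⅕*100)*1841 = (7/5 - 20)*1841 = -93/5*1841 = -171213/5 ≈ -34243.)
1/g = 1/(-171213/5) = -5/171213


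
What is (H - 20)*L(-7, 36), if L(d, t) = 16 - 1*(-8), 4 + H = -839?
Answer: -20712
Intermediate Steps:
H = -843 (H = -4 - 839 = -843)
L(d, t) = 24 (L(d, t) = 16 + 8 = 24)
(H - 20)*L(-7, 36) = (-843 - 20)*24 = -863*24 = -20712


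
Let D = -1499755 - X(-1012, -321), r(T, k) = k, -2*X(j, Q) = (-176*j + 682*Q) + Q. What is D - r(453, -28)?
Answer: -3040585/2 ≈ -1.5203e+6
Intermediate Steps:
X(j, Q) = 88*j - 683*Q/2 (X(j, Q) = -((-176*j + 682*Q) + Q)/2 = -(-176*j + 683*Q)/2 = 88*j - 683*Q/2)
D = -3040641/2 (D = -1499755 - (88*(-1012) - 683/2*(-321)) = -1499755 - (-89056 + 219243/2) = -1499755 - 1*41131/2 = -1499755 - 41131/2 = -3040641/2 ≈ -1.5203e+6)
D - r(453, -28) = -3040641/2 - 1*(-28) = -3040641/2 + 28 = -3040585/2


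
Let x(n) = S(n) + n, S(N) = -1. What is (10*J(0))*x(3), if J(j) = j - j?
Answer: 0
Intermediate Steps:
J(j) = 0
x(n) = -1 + n
(10*J(0))*x(3) = (10*0)*(-1 + 3) = 0*2 = 0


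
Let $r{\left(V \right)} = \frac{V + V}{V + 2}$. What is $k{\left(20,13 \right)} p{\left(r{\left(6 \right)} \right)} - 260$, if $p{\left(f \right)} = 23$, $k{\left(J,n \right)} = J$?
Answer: $200$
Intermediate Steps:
$r{\left(V \right)} = \frac{2 V}{2 + V}$
$k{\left(20,13 \right)} p{\left(r{\left(6 \right)} \right)} - 260 = 20 \cdot 23 - 260 = 460 - 260 = 200$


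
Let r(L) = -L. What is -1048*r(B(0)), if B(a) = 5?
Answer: 5240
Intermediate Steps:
-1048*r(B(0)) = -(-1048)*5 = -1048*(-5) = 5240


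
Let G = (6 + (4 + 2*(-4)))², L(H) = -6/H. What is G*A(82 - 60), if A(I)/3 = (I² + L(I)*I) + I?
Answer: 6000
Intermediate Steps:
G = 4 (G = (6 + (4 - 8))² = (6 - 4)² = 2² = 4)
A(I) = -18 + 3*I + 3*I² (A(I) = 3*((I² + (-6/I)*I) + I) = 3*((I² - 6) + I) = 3*((-6 + I²) + I) = 3*(-6 + I + I²) = -18 + 3*I + 3*I²)
G*A(82 - 60) = 4*(-18 + 3*(82 - 60)*(1 + (82 - 60))) = 4*(-18 + 3*22*(1 + 22)) = 4*(-18 + 3*22*23) = 4*(-18 + 1518) = 4*1500 = 6000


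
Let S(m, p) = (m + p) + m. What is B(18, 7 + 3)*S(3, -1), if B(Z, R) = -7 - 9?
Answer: -80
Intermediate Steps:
S(m, p) = p + 2*m
B(Z, R) = -16
B(18, 7 + 3)*S(3, -1) = -16*(-1 + 2*3) = -16*(-1 + 6) = -16*5 = -80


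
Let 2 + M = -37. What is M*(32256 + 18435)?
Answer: -1976949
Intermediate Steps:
M = -39 (M = -2 - 37 = -39)
M*(32256 + 18435) = -39*(32256 + 18435) = -39*50691 = -1976949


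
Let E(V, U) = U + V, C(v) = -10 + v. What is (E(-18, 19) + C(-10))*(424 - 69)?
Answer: -6745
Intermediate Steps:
(E(-18, 19) + C(-10))*(424 - 69) = ((19 - 18) + (-10 - 10))*(424 - 69) = (1 - 20)*355 = -19*355 = -6745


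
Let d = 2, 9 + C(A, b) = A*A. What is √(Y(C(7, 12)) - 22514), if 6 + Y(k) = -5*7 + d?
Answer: I*√22553 ≈ 150.18*I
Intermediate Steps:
C(A, b) = -9 + A² (C(A, b) = -9 + A*A = -9 + A²)
Y(k) = -39 (Y(k) = -6 + (-5*7 + 2) = -6 + (-35 + 2) = -6 - 33 = -39)
√(Y(C(7, 12)) - 22514) = √(-39 - 22514) = √(-22553) = I*√22553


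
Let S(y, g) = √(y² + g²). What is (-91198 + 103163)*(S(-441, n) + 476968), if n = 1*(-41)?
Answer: 5706922120 + 11965*√196162 ≈ 5.7122e+9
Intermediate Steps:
n = -41
S(y, g) = √(g² + y²)
(-91198 + 103163)*(S(-441, n) + 476968) = (-91198 + 103163)*(√((-41)² + (-441)²) + 476968) = 11965*(√(1681 + 194481) + 476968) = 11965*(√196162 + 476968) = 11965*(476968 + √196162) = 5706922120 + 11965*√196162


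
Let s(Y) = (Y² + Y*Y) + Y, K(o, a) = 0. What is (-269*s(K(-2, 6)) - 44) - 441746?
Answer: -441790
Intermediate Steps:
s(Y) = Y + 2*Y² (s(Y) = (Y² + Y²) + Y = 2*Y² + Y = Y + 2*Y²)
(-269*s(K(-2, 6)) - 44) - 441746 = (-0*(1 + 2*0) - 44) - 441746 = (-0*(1 + 0) - 44) - 441746 = (-0 - 44) - 441746 = (-269*0 - 44) - 441746 = (0 - 44) - 441746 = -44 - 441746 = -441790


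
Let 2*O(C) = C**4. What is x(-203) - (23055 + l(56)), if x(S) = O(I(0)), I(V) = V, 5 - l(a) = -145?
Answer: -23205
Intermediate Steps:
l(a) = 150 (l(a) = 5 - 1*(-145) = 5 + 145 = 150)
O(C) = C**4/2
x(S) = 0 (x(S) = (1/2)*0**4 = (1/2)*0 = 0)
x(-203) - (23055 + l(56)) = 0 - (23055 + 150) = 0 - 1*23205 = 0 - 23205 = -23205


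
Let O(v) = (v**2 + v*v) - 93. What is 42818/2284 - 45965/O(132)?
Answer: 138315553/7938042 ≈ 17.424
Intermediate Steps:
O(v) = -93 + 2*v**2 (O(v) = (v**2 + v**2) - 93 = 2*v**2 - 93 = -93 + 2*v**2)
42818/2284 - 45965/O(132) = 42818/2284 - 45965/(-93 + 2*132**2) = 42818*(1/2284) - 45965/(-93 + 2*17424) = 21409/1142 - 45965/(-93 + 34848) = 21409/1142 - 45965/34755 = 21409/1142 - 45965*1/34755 = 21409/1142 - 9193/6951 = 138315553/7938042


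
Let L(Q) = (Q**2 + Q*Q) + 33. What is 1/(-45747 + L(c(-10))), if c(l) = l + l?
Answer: -1/44914 ≈ -2.2265e-5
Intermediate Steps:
c(l) = 2*l
L(Q) = 33 + 2*Q**2 (L(Q) = (Q**2 + Q**2) + 33 = 2*Q**2 + 33 = 33 + 2*Q**2)
1/(-45747 + L(c(-10))) = 1/(-45747 + (33 + 2*(2*(-10))**2)) = 1/(-45747 + (33 + 2*(-20)**2)) = 1/(-45747 + (33 + 2*400)) = 1/(-45747 + (33 + 800)) = 1/(-45747 + 833) = 1/(-44914) = -1/44914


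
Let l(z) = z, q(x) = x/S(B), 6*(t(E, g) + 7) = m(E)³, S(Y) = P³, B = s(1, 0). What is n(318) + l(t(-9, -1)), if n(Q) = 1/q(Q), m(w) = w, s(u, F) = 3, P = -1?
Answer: -20432/159 ≈ -128.50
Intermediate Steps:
B = 3
S(Y) = -1 (S(Y) = (-1)³ = -1)
t(E, g) = -7 + E³/6
q(x) = -x (q(x) = x/(-1) = x*(-1) = -x)
n(Q) = -1/Q (n(Q) = 1/(-Q) = -1/Q)
n(318) + l(t(-9, -1)) = -1/318 + (-7 + (⅙)*(-9)³) = -1*1/318 + (-7 + (⅙)*(-729)) = -1/318 + (-7 - 243/2) = -1/318 - 257/2 = -20432/159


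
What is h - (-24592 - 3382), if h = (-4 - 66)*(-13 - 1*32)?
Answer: 31124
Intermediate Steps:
h = 3150 (h = -70*(-13 - 32) = -70*(-45) = 3150)
h - (-24592 - 3382) = 3150 - (-24592 - 3382) = 3150 - 1*(-27974) = 3150 + 27974 = 31124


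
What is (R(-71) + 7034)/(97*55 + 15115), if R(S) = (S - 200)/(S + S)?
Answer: 999099/2903900 ≈ 0.34405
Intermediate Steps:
R(S) = (-200 + S)/(2*S) (R(S) = (-200 + S)/((2*S)) = (-200 + S)*(1/(2*S)) = (-200 + S)/(2*S))
(R(-71) + 7034)/(97*55 + 15115) = ((½)*(-200 - 71)/(-71) + 7034)/(97*55 + 15115) = ((½)*(-1/71)*(-271) + 7034)/(5335 + 15115) = (271/142 + 7034)/20450 = (999099/142)*(1/20450) = 999099/2903900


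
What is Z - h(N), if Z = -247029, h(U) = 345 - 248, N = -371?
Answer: -247126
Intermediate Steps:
h(U) = 97
Z - h(N) = -247029 - 1*97 = -247029 - 97 = -247126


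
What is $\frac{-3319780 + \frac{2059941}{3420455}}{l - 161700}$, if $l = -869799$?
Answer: $\frac{11355156039959}{3528195912045} \approx 3.2184$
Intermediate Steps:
$\frac{-3319780 + \frac{2059941}{3420455}}{l - 161700} = \frac{-3319780 + \frac{2059941}{3420455}}{-869799 - 161700} = \frac{-3319780 + 2059941 \cdot \frac{1}{3420455}}{-1031499} = \left(-3319780 + \frac{2059941}{3420455}\right) \left(- \frac{1}{1031499}\right) = \left(- \frac{11355156039959}{3420455}\right) \left(- \frac{1}{1031499}\right) = \frac{11355156039959}{3528195912045}$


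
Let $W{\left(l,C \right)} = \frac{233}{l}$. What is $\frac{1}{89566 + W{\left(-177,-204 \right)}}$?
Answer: $\frac{177}{15852949} \approx 1.1165 \cdot 10^{-5}$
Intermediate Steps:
$\frac{1}{89566 + W{\left(-177,-204 \right)}} = \frac{1}{89566 + \frac{233}{-177}} = \frac{1}{89566 + 233 \left(- \frac{1}{177}\right)} = \frac{1}{89566 - \frac{233}{177}} = \frac{1}{\frac{15852949}{177}} = \frac{177}{15852949}$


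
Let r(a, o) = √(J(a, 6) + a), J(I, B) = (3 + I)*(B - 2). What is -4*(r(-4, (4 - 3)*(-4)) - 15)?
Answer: 60 - 8*I*√2 ≈ 60.0 - 11.314*I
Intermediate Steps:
J(I, B) = (-2 + B)*(3 + I) (J(I, B) = (3 + I)*(-2 + B) = (-2 + B)*(3 + I))
r(a, o) = √(12 + 5*a) (r(a, o) = √((-6 - 2*a + 3*6 + 6*a) + a) = √((-6 - 2*a + 18 + 6*a) + a) = √((12 + 4*a) + a) = √(12 + 5*a))
-4*(r(-4, (4 - 3)*(-4)) - 15) = -4*(√(12 + 5*(-4)) - 15) = -4*(√(12 - 20) - 15) = -4*(√(-8) - 15) = -4*(2*I*√2 - 15) = -4*(-15 + 2*I*√2) = 60 - 8*I*√2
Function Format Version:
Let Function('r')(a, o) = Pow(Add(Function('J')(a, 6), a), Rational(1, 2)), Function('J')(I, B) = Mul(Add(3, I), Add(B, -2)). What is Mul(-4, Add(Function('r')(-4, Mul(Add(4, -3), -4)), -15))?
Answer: Add(60, Mul(-8, I, Pow(2, Rational(1, 2)))) ≈ Add(60.000, Mul(-11.314, I))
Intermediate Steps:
Function('J')(I, B) = Mul(Add(-2, B), Add(3, I)) (Function('J')(I, B) = Mul(Add(3, I), Add(-2, B)) = Mul(Add(-2, B), Add(3, I)))
Function('r')(a, o) = Pow(Add(12, Mul(5, a)), Rational(1, 2)) (Function('r')(a, o) = Pow(Add(Add(-6, Mul(-2, a), Mul(3, 6), Mul(6, a)), a), Rational(1, 2)) = Pow(Add(Add(-6, Mul(-2, a), 18, Mul(6, a)), a), Rational(1, 2)) = Pow(Add(Add(12, Mul(4, a)), a), Rational(1, 2)) = Pow(Add(12, Mul(5, a)), Rational(1, 2)))
Mul(-4, Add(Function('r')(-4, Mul(Add(4, -3), -4)), -15)) = Mul(-4, Add(Pow(Add(12, Mul(5, -4)), Rational(1, 2)), -15)) = Mul(-4, Add(Pow(Add(12, -20), Rational(1, 2)), -15)) = Mul(-4, Add(Pow(-8, Rational(1, 2)), -15)) = Mul(-4, Add(Mul(2, I, Pow(2, Rational(1, 2))), -15)) = Mul(-4, Add(-15, Mul(2, I, Pow(2, Rational(1, 2))))) = Add(60, Mul(-8, I, Pow(2, Rational(1, 2))))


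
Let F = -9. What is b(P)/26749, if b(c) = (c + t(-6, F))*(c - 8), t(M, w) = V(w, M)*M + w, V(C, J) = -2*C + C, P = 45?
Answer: -666/26749 ≈ -0.024898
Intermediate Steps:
V(C, J) = -C
t(M, w) = w - M*w (t(M, w) = (-w)*M + w = -M*w + w = w - M*w)
b(c) = (-63 + c)*(-8 + c) (b(c) = (c - 9*(1 - 1*(-6)))*(c - 8) = (c - 9*(1 + 6))*(-8 + c) = (c - 9*7)*(-8 + c) = (c - 63)*(-8 + c) = (-63 + c)*(-8 + c))
b(P)/26749 = (504 + 45**2 - 71*45)/26749 = (504 + 2025 - 3195)*(1/26749) = -666*1/26749 = -666/26749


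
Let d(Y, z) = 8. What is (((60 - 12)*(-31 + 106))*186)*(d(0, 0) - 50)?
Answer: -28123200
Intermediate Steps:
(((60 - 12)*(-31 + 106))*186)*(d(0, 0) - 50) = (((60 - 12)*(-31 + 106))*186)*(8 - 50) = ((48*75)*186)*(-42) = (3600*186)*(-42) = 669600*(-42) = -28123200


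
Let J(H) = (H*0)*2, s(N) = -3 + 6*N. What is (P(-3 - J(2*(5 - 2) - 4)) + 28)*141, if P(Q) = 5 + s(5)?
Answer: 8460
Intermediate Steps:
J(H) = 0 (J(H) = 0*2 = 0)
P(Q) = 32 (P(Q) = 5 + (-3 + 6*5) = 5 + (-3 + 30) = 5 + 27 = 32)
(P(-3 - J(2*(5 - 2) - 4)) + 28)*141 = (32 + 28)*141 = 60*141 = 8460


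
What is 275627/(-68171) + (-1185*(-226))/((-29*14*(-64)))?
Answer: 5547491771/885677632 ≈ 6.2636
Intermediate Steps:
275627/(-68171) + (-1185*(-226))/((-29*14*(-64))) = 275627*(-1/68171) + 267810/((-406*(-64))) = -275627/68171 + 267810/25984 = -275627/68171 + 267810*(1/25984) = -275627/68171 + 133905/12992 = 5547491771/885677632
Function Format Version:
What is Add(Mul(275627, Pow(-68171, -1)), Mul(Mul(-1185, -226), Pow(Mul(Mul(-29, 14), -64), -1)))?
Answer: Rational(5547491771, 885677632) ≈ 6.2636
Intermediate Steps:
Add(Mul(275627, Pow(-68171, -1)), Mul(Mul(-1185, -226), Pow(Mul(Mul(-29, 14), -64), -1))) = Add(Mul(275627, Rational(-1, 68171)), Mul(267810, Pow(Mul(-406, -64), -1))) = Add(Rational(-275627, 68171), Mul(267810, Pow(25984, -1))) = Add(Rational(-275627, 68171), Mul(267810, Rational(1, 25984))) = Add(Rational(-275627, 68171), Rational(133905, 12992)) = Rational(5547491771, 885677632)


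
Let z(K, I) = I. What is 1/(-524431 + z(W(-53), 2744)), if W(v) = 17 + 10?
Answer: -1/521687 ≈ -1.9169e-6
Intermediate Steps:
W(v) = 27
1/(-524431 + z(W(-53), 2744)) = 1/(-524431 + 2744) = 1/(-521687) = -1/521687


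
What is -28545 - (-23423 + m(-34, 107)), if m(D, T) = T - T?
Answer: -5122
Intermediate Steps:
m(D, T) = 0
-28545 - (-23423 + m(-34, 107)) = -28545 - (-23423 + 0) = -28545 - 1*(-23423) = -28545 + 23423 = -5122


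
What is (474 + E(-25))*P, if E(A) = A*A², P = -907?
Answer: 13741957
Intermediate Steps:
E(A) = A³
(474 + E(-25))*P = (474 + (-25)³)*(-907) = (474 - 15625)*(-907) = -15151*(-907) = 13741957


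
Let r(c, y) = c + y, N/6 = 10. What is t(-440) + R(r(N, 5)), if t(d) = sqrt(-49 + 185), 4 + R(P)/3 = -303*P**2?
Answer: -3840537 + 2*sqrt(34) ≈ -3.8405e+6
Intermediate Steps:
N = 60 (N = 6*10 = 60)
R(P) = -12 - 909*P**2 (R(P) = -12 + 3*(-303*P**2) = -12 - 909*P**2)
t(d) = 2*sqrt(34) (t(d) = sqrt(136) = 2*sqrt(34))
t(-440) + R(r(N, 5)) = 2*sqrt(34) + (-12 - 909*(60 + 5)**2) = 2*sqrt(34) + (-12 - 909*65**2) = 2*sqrt(34) + (-12 - 909*4225) = 2*sqrt(34) + (-12 - 3840525) = 2*sqrt(34) - 3840537 = -3840537 + 2*sqrt(34)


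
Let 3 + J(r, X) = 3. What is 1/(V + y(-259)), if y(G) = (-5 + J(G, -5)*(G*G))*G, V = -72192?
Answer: -1/70897 ≈ -1.4105e-5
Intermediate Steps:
J(r, X) = 0 (J(r, X) = -3 + 3 = 0)
y(G) = -5*G (y(G) = (-5 + 0*(G*G))*G = (-5 + 0*G²)*G = (-5 + 0)*G = -5*G)
1/(V + y(-259)) = 1/(-72192 - 5*(-259)) = 1/(-72192 + 1295) = 1/(-70897) = -1/70897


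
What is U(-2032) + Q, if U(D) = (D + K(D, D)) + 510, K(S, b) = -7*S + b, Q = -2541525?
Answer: -2530855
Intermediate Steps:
K(S, b) = b - 7*S
U(D) = 510 - 5*D (U(D) = (D + (D - 7*D)) + 510 = (D - 6*D) + 510 = -5*D + 510 = 510 - 5*D)
U(-2032) + Q = (510 - 5*(-2032)) - 2541525 = (510 + 10160) - 2541525 = 10670 - 2541525 = -2530855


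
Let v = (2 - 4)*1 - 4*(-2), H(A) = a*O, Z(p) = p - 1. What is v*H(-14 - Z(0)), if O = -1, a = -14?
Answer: 84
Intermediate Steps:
Z(p) = -1 + p
H(A) = 14 (H(A) = -14*(-1) = 14)
v = 6 (v = -2*1 + 8 = -2 + 8 = 6)
v*H(-14 - Z(0)) = 6*14 = 84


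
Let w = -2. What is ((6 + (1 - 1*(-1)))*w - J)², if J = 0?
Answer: 256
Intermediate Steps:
((6 + (1 - 1*(-1)))*w - J)² = ((6 + (1 - 1*(-1)))*(-2) - 1*0)² = ((6 + (1 + 1))*(-2) + 0)² = ((6 + 2)*(-2) + 0)² = (8*(-2) + 0)² = (-16 + 0)² = (-16)² = 256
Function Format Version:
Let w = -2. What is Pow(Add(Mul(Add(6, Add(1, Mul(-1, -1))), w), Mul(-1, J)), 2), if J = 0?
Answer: 256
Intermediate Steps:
Pow(Add(Mul(Add(6, Add(1, Mul(-1, -1))), w), Mul(-1, J)), 2) = Pow(Add(Mul(Add(6, Add(1, Mul(-1, -1))), -2), Mul(-1, 0)), 2) = Pow(Add(Mul(Add(6, Add(1, 1)), -2), 0), 2) = Pow(Add(Mul(Add(6, 2), -2), 0), 2) = Pow(Add(Mul(8, -2), 0), 2) = Pow(Add(-16, 0), 2) = Pow(-16, 2) = 256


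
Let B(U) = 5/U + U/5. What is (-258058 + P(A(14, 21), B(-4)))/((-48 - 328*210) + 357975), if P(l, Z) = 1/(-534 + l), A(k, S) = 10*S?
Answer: -83610793/93651228 ≈ -0.89279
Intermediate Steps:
B(U) = 5/U + U/5 (B(U) = 5/U + U*(⅕) = 5/U + U/5)
(-258058 + P(A(14, 21), B(-4)))/((-48 - 328*210) + 357975) = (-258058 + 1/(-534 + 10*21))/((-48 - 328*210) + 357975) = (-258058 + 1/(-534 + 210))/((-48 - 68880) + 357975) = (-258058 + 1/(-324))/(-68928 + 357975) = (-258058 - 1/324)/289047 = -83610793/324*1/289047 = -83610793/93651228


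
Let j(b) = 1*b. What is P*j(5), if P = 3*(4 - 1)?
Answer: 45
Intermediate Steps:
j(b) = b
P = 9 (P = 3*3 = 9)
P*j(5) = 9*5 = 45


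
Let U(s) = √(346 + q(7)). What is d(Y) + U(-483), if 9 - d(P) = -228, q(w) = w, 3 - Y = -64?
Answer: 237 + √353 ≈ 255.79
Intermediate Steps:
Y = 67 (Y = 3 - 1*(-64) = 3 + 64 = 67)
d(P) = 237 (d(P) = 9 - 1*(-228) = 9 + 228 = 237)
U(s) = √353 (U(s) = √(346 + 7) = √353)
d(Y) + U(-483) = 237 + √353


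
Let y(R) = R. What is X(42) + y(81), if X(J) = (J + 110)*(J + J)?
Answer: 12849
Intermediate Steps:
X(J) = 2*J*(110 + J) (X(J) = (110 + J)*(2*J) = 2*J*(110 + J))
X(42) + y(81) = 2*42*(110 + 42) + 81 = 2*42*152 + 81 = 12768 + 81 = 12849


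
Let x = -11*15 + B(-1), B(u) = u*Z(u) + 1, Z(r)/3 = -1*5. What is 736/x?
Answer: -736/149 ≈ -4.9396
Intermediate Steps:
Z(r) = -15 (Z(r) = 3*(-1*5) = 3*(-5) = -15)
B(u) = 1 - 15*u (B(u) = u*(-15) + 1 = -15*u + 1 = 1 - 15*u)
x = -149 (x = -11*15 + (1 - 15*(-1)) = -165 + (1 + 15) = -165 + 16 = -149)
736/x = 736/(-149) = 736*(-1/149) = -736/149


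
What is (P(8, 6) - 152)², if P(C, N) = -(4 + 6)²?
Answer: 63504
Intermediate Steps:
P(C, N) = -100 (P(C, N) = -1*10² = -1*100 = -100)
(P(8, 6) - 152)² = (-100 - 152)² = (-252)² = 63504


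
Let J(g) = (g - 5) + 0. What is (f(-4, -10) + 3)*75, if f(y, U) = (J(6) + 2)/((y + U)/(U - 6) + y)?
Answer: 153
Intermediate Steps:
J(g) = -5 + g (J(g) = (-5 + g) + 0 = -5 + g)
f(y, U) = 3/(y + (U + y)/(-6 + U)) (f(y, U) = ((-5 + 6) + 2)/((y + U)/(U - 6) + y) = (1 + 2)/((U + y)/(-6 + U) + y) = 3/((U + y)/(-6 + U) + y) = 3/(y + (U + y)/(-6 + U)))
(f(-4, -10) + 3)*75 = (3*(-6 - 10)/(-10 - 5*(-4) - 10*(-4)) + 3)*75 = (3*(-16)/(-10 + 20 + 40) + 3)*75 = (3*(-16)/50 + 3)*75 = (3*(1/50)*(-16) + 3)*75 = (-24/25 + 3)*75 = (51/25)*75 = 153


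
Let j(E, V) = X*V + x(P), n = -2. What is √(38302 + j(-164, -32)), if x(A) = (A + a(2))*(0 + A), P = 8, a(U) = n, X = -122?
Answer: √42254 ≈ 205.56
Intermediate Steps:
a(U) = -2
x(A) = A*(-2 + A) (x(A) = (A - 2)*(0 + A) = (-2 + A)*A = A*(-2 + A))
j(E, V) = 48 - 122*V (j(E, V) = -122*V + 8*(-2 + 8) = -122*V + 8*6 = -122*V + 48 = 48 - 122*V)
√(38302 + j(-164, -32)) = √(38302 + (48 - 122*(-32))) = √(38302 + (48 + 3904)) = √(38302 + 3952) = √42254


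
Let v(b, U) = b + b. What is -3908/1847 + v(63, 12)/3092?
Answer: -5925407/2855462 ≈ -2.0751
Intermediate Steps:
v(b, U) = 2*b
-3908/1847 + v(63, 12)/3092 = -3908/1847 + (2*63)/3092 = -3908*1/1847 + 126*(1/3092) = -3908/1847 + 63/1546 = -5925407/2855462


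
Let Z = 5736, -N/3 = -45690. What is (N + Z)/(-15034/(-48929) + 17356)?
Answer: 1164559129/141537793 ≈ 8.2279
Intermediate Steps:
N = 137070 (N = -3*(-45690) = 137070)
(N + Z)/(-15034/(-48929) + 17356) = (137070 + 5736)/(-15034/(-48929) + 17356) = 142806/(-15034*(-1/48929) + 17356) = 142806/(15034/48929 + 17356) = 142806/(849226758/48929) = 142806*(48929/849226758) = 1164559129/141537793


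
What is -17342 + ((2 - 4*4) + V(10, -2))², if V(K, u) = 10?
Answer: -17326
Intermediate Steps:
-17342 + ((2 - 4*4) + V(10, -2))² = -17342 + ((2 - 4*4) + 10)² = -17342 + ((2 - 16) + 10)² = -17342 + (-14 + 10)² = -17342 + (-4)² = -17342 + 16 = -17326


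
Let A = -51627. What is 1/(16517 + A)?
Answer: -1/35110 ≈ -2.8482e-5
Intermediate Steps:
1/(16517 + A) = 1/(16517 - 51627) = 1/(-35110) = -1/35110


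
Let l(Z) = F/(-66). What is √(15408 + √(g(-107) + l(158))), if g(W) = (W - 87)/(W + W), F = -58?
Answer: 2*√(48026585772 + 3531*√1391214)/3531 ≈ 124.13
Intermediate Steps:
l(Z) = 29/33 (l(Z) = -58/(-66) = -58*(-1/66) = 29/33)
g(W) = (-87 + W)/(2*W) (g(W) = (-87 + W)/((2*W)) = (-87 + W)*(1/(2*W)) = (-87 + W)/(2*W))
√(15408 + √(g(-107) + l(158))) = √(15408 + √((½)*(-87 - 107)/(-107) + 29/33)) = √(15408 + √((½)*(-1/107)*(-194) + 29/33)) = √(15408 + √(97/107 + 29/33)) = √(15408 + √(6304/3531)) = √(15408 + 4*√1391214/3531)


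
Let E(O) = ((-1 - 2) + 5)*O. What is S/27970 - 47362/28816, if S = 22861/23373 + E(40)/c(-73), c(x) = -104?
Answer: -100627885456013/61224321642120 ≈ -1.6436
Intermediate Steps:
E(O) = 2*O (E(O) = (-3 + 5)*O = 2*O)
S = 63463/303849 (S = 22861/23373 + (2*40)/(-104) = 22861*(1/23373) + 80*(-1/104) = 22861/23373 - 10/13 = 63463/303849 ≈ 0.20886)
S/27970 - 47362/28816 = (63463/303849)/27970 - 47362/28816 = (63463/303849)*(1/27970) - 47362*1/28816 = 63463/8498656530 - 23681/14408 = -100627885456013/61224321642120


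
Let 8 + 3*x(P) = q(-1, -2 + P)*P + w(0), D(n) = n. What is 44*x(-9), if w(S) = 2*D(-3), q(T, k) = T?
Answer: -220/3 ≈ -73.333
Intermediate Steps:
w(S) = -6 (w(S) = 2*(-3) = -6)
x(P) = -14/3 - P/3 (x(P) = -8/3 + (-P - 6)/3 = -8/3 + (-6 - P)/3 = -8/3 + (-2 - P/3) = -14/3 - P/3)
44*x(-9) = 44*(-14/3 - ⅓*(-9)) = 44*(-14/3 + 3) = 44*(-5/3) = -220/3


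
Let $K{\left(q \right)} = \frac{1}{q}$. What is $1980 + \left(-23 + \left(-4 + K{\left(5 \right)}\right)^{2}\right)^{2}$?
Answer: $\frac{1283296}{625} \approx 2053.3$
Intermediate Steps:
$1980 + \left(-23 + \left(-4 + K{\left(5 \right)}\right)^{2}\right)^{2} = 1980 + \left(-23 + \left(-4 + \frac{1}{5}\right)^{2}\right)^{2} = 1980 + \left(-23 + \left(- \frac{19}{5}\right)^{2}\right)^{2} = 1980 + \left(-23 + \frac{361}{25}\right)^{2} = 1980 + \left(- \frac{214}{25}\right)^{2} = 1980 + \frac{45796}{625} = \frac{1283296}{625}$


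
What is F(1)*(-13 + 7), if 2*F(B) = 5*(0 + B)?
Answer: -15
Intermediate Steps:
F(B) = 5*B/2 (F(B) = (5*(0 + B))/2 = (5*B)/2 = 5*B/2)
F(1)*(-13 + 7) = ((5/2)*1)*(-13 + 7) = (5/2)*(-6) = -15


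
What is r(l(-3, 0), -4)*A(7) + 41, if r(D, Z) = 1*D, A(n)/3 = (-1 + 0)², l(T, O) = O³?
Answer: 41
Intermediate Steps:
A(n) = 3 (A(n) = 3*(-1 + 0)² = 3*(-1)² = 3*1 = 3)
r(D, Z) = D
r(l(-3, 0), -4)*A(7) + 41 = 0³*3 + 41 = 0*3 + 41 = 0 + 41 = 41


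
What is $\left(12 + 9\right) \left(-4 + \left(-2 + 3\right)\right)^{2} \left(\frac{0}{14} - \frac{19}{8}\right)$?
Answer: $- \frac{3591}{8} \approx -448.88$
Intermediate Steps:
$\left(12 + 9\right) \left(-4 + \left(-2 + 3\right)\right)^{2} \left(\frac{0}{14} - \frac{19}{8}\right) = 21 \left(-4 + 1\right)^{2} \left(0 \cdot \frac{1}{14} - \frac{19}{8}\right) = 21 \left(-3\right)^{2} \left(0 - \frac{19}{8}\right) = 21 \cdot 9 \left(- \frac{19}{8}\right) = 189 \left(- \frac{19}{8}\right) = - \frac{3591}{8}$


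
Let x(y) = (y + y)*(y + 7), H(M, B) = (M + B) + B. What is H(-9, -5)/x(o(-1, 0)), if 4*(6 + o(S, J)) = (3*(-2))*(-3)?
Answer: 38/33 ≈ 1.1515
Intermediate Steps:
H(M, B) = M + 2*B (H(M, B) = (B + M) + B = M + 2*B)
o(S, J) = -3/2 (o(S, J) = -6 + ((3*(-2))*(-3))/4 = -6 + (-6*(-3))/4 = -6 + (1/4)*18 = -6 + 9/2 = -3/2)
x(y) = 2*y*(7 + y) (x(y) = (2*y)*(7 + y) = 2*y*(7 + y))
H(-9, -5)/x(o(-1, 0)) = (-9 + 2*(-5))/((2*(-3/2)*(7 - 3/2))) = (-9 - 10)/((2*(-3/2)*(11/2))) = -19/(-33/2) = -19*(-2/33) = 38/33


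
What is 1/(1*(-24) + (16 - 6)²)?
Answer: 1/76 ≈ 0.013158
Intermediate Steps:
1/(1*(-24) + (16 - 6)²) = 1/(-24 + 10²) = 1/(-24 + 100) = 1/76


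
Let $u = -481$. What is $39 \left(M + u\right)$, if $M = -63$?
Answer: $-21216$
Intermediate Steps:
$39 \left(M + u\right) = 39 \left(-63 - 481\right) = 39 \left(-544\right) = -21216$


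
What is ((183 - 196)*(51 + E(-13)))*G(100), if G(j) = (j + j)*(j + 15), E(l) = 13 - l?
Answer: -23023000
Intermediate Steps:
G(j) = 2*j*(15 + j) (G(j) = (2*j)*(15 + j) = 2*j*(15 + j))
((183 - 196)*(51 + E(-13)))*G(100) = ((183 - 196)*(51 + (13 - 1*(-13))))*(2*100*(15 + 100)) = (-13*(51 + (13 + 13)))*(2*100*115) = -13*(51 + 26)*23000 = -13*77*23000 = -1001*23000 = -23023000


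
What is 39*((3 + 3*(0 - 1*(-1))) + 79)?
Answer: 3315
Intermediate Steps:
39*((3 + 3*(0 - 1*(-1))) + 79) = 39*((3 + 3*(0 + 1)) + 79) = 39*((3 + 3*1) + 79) = 39*((3 + 3) + 79) = 39*(6 + 79) = 39*85 = 3315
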